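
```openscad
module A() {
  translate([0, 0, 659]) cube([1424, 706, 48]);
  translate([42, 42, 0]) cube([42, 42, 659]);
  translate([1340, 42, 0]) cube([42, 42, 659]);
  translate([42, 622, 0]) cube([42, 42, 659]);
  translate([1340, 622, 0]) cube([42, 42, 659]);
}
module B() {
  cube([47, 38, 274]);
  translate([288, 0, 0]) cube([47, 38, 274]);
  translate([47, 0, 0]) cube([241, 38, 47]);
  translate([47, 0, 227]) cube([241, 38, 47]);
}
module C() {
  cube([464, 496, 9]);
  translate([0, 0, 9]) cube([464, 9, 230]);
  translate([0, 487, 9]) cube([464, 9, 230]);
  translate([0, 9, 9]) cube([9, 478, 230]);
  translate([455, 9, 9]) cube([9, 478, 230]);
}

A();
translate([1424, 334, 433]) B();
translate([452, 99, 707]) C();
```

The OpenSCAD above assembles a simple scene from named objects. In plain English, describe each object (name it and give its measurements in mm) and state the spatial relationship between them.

A is a table: top 1424 mm (x) × 706 mm (y), 48 mm thick, upper face at z = 707 mm, on four 42×42 mm square legs, each inset 42 mm from the nearest pair of top edges, running from z = 0 to the bottom of the top.

B is a picture frame with a 241×180 mm rectangular opening (x by z) and a uniform 47 mm border on every side. Frame depth is 38 mm along y. It is built from two vertical stiles running the full outside height and two horizontal rails spanning the gap between the stiles.

C is an open storage box with external size 464×496×239 mm and wall thickness 9 mm (the base is also 9 mm thick). The base covers the whole footprint; the four walls stand on the base, with the y-facing walls full-width and the x-facing walls fitting between their inner faces.

The picture frame is beside the table with their tops flush at z = 707. The open box is on top of the table.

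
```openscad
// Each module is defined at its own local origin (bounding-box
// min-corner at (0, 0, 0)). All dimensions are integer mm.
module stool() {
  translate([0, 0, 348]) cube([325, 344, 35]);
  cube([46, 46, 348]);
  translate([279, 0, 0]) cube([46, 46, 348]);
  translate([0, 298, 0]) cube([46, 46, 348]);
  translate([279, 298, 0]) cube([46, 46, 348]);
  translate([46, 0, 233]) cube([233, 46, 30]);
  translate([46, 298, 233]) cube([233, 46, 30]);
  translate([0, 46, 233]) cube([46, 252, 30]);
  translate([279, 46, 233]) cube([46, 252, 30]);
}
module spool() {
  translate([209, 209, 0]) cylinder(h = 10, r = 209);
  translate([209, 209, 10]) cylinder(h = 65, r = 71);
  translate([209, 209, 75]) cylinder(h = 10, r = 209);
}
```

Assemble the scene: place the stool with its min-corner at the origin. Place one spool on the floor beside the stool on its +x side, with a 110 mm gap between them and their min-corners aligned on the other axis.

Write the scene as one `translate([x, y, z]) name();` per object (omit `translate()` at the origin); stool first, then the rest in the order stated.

stool();
translate([435, 0, 0]) spool();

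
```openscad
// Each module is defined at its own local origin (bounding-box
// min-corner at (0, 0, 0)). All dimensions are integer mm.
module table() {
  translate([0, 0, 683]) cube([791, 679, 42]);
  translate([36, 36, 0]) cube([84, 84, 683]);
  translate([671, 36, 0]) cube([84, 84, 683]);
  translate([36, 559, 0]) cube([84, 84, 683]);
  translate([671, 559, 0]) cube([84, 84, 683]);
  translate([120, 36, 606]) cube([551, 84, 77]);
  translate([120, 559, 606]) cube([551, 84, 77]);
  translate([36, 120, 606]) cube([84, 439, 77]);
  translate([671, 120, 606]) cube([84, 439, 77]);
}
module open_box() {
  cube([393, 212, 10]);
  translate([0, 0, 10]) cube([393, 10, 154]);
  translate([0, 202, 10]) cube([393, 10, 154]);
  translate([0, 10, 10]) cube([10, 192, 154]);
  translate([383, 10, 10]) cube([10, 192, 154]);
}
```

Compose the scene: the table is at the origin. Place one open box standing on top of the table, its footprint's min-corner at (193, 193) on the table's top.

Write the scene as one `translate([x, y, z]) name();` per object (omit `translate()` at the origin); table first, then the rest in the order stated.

table();
translate([193, 193, 725]) open_box();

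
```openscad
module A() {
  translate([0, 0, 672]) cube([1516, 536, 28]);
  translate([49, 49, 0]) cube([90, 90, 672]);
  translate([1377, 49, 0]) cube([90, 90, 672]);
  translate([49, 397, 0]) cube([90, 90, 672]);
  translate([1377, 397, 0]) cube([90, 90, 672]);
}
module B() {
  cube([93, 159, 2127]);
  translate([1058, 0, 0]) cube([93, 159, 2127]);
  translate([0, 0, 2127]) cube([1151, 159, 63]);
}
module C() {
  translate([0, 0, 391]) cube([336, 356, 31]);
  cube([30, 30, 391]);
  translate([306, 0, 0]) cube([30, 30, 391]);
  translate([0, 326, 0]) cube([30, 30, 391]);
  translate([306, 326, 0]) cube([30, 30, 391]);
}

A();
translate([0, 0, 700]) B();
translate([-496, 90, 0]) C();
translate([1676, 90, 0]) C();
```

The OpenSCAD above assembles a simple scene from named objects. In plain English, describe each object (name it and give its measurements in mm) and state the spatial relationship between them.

A is a rectangular dining table. The top is 1516×536×28 mm with its upper surface at z = 700 mm. It stands on four 90×90 mm square legs, each inset 49 mm from the nearest pair of top edges, running from the floor to the underside of the top.

B is a rectangular door frame: two vertical jambs of 93×159 mm section, 2127 mm tall, with a clear opening 965 mm wide between their inner faces. A header 63 mm tall and 159 mm deep lies on top of the jambs and spans the full outside width.

C is a four-legged stool. The seat is a 336×356×31 mm slab whose top surface is at z = 422 mm; four square legs, each 30×30 mm in cross-section, run from the floor (z = 0) to the underside of the seat, each flush with a corner of the seat.

The door frame is on top of the table. Two stools sit around the table at the −x, +x sides.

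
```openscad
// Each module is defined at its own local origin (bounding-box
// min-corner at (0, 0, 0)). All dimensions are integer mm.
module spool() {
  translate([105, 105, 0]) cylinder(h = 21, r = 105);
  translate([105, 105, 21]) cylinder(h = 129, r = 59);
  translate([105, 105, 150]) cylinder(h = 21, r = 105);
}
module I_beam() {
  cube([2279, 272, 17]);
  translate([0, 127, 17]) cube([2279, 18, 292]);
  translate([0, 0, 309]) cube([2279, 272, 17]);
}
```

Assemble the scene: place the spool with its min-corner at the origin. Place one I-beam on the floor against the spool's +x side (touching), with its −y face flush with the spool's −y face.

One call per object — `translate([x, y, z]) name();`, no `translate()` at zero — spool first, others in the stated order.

spool();
translate([210, 0, 0]) I_beam();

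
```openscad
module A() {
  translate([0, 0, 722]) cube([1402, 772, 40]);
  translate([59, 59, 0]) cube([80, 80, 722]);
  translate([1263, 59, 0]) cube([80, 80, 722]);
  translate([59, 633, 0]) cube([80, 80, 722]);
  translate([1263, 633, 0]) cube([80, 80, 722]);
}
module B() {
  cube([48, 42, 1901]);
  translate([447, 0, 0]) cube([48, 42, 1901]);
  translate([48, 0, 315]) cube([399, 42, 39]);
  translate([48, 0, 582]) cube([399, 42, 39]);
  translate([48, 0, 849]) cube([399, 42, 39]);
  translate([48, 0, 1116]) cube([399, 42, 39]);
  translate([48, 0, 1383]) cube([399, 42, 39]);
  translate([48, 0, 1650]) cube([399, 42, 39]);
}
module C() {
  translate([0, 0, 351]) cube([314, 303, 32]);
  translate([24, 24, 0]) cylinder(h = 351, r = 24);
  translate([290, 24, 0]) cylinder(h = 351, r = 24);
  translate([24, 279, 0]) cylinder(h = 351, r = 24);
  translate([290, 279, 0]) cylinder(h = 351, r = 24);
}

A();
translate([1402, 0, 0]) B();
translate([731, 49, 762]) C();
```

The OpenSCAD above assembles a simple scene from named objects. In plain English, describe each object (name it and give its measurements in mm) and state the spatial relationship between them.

A is a table: top 1402 mm (x) × 772 mm (y), 40 mm thick, upper face at z = 762 mm, on four 80×80 mm square legs, each inset 59 mm from the nearest pair of top edges, running from z = 0 to the bottom of the top.

B is a straight ladder. Two 48×42 mm vertical rails, 1901 mm tall, stand 495 mm apart (outside-to-outside) with their front faces coplanar on the −y side. 6 rungs, each 42 mm deep and 39 mm tall, span between the inner faces of the rails, front faces flush with the rails. The lowest rung's underside is at z = 315 mm and rungs are spaced 267 mm apart (underside to underside).

C is a four-legged stool. The seat is a 314×303×32 mm slab whose top surface is at z = 383 mm; four round legs, each 48 mm in diameter, run from the floor (z = 0) to the underside of the seat, each leg's axis is inset half a diameter from the nearest pair of seat edges (so the leg's bounding box is flush with the corner).

The ladder is against the table's +x side, with their −y faces flush. The stool is on top of the table.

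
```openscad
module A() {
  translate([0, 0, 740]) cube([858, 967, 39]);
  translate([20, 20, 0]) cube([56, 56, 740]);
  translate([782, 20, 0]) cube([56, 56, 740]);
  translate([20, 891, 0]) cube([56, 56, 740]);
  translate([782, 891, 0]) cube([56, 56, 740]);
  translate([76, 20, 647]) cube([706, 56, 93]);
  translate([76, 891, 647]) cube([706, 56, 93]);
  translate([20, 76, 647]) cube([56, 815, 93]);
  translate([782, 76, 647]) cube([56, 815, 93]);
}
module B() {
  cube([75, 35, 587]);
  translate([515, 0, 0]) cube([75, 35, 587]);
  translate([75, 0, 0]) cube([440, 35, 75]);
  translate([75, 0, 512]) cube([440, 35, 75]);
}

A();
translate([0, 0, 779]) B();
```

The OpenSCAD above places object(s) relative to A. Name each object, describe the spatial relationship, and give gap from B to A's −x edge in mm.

A is a table. B is a picture frame. The picture frame is on top of the table. The gap from the picture frame to the table's −x edge is 0 mm.

The picture frame's min-x is at 0; the table's min-x is 0; gap = 0 mm.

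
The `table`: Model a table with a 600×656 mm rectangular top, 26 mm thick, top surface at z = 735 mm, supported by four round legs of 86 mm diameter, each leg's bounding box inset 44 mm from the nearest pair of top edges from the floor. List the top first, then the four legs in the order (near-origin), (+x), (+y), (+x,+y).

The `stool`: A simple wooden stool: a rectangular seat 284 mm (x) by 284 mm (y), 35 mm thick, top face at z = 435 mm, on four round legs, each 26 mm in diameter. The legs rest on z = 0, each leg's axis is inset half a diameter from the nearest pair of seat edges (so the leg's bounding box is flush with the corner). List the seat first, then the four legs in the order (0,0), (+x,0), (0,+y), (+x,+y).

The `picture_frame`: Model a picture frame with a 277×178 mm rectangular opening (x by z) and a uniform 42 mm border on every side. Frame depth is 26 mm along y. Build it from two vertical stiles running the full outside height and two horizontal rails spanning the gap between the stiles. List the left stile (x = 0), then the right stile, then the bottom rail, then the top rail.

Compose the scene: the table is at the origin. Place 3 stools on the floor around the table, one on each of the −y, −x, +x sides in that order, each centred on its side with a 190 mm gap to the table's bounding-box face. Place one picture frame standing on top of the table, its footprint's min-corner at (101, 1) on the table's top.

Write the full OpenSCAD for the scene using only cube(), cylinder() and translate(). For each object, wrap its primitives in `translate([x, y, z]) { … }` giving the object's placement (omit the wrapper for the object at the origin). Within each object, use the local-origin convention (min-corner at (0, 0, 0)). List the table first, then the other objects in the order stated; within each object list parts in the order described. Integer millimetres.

translate([0, 0, 709]) cube([600, 656, 26]);
translate([87, 87, 0]) cylinder(h = 709, r = 43);
translate([513, 87, 0]) cylinder(h = 709, r = 43);
translate([87, 569, 0]) cylinder(h = 709, r = 43);
translate([513, 569, 0]) cylinder(h = 709, r = 43);
translate([158, -474, 0]) {
  translate([0, 0, 400]) cube([284, 284, 35]);
  translate([13, 13, 0]) cylinder(h = 400, r = 13);
  translate([271, 13, 0]) cylinder(h = 400, r = 13);
  translate([13, 271, 0]) cylinder(h = 400, r = 13);
  translate([271, 271, 0]) cylinder(h = 400, r = 13);
}
translate([-474, 186, 0]) {
  translate([0, 0, 400]) cube([284, 284, 35]);
  translate([13, 13, 0]) cylinder(h = 400, r = 13);
  translate([271, 13, 0]) cylinder(h = 400, r = 13);
  translate([13, 271, 0]) cylinder(h = 400, r = 13);
  translate([271, 271, 0]) cylinder(h = 400, r = 13);
}
translate([790, 186, 0]) {
  translate([0, 0, 400]) cube([284, 284, 35]);
  translate([13, 13, 0]) cylinder(h = 400, r = 13);
  translate([271, 13, 0]) cylinder(h = 400, r = 13);
  translate([13, 271, 0]) cylinder(h = 400, r = 13);
  translate([271, 271, 0]) cylinder(h = 400, r = 13);
}
translate([101, 1, 735]) {
  cube([42, 26, 262]);
  translate([319, 0, 0]) cube([42, 26, 262]);
  translate([42, 0, 0]) cube([277, 26, 42]);
  translate([42, 0, 220]) cube([277, 26, 42]);
}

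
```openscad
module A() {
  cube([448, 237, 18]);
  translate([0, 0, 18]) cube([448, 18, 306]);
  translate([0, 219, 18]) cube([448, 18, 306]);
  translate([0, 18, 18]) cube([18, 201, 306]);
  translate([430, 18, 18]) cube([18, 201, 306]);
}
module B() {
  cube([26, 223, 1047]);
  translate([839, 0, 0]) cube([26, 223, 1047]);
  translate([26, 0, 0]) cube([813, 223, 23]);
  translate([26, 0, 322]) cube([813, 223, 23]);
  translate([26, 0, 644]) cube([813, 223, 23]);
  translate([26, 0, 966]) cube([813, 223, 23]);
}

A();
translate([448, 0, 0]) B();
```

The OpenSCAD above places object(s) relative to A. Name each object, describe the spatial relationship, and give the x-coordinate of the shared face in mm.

The open box's +x face and the bookshelf's −x face are both at x = 448 mm.

A is an open box. B is a bookshelf. The bookshelf is against the open box's +x side, with their −y faces flush. The x-coordinate of the shared face is 448 mm.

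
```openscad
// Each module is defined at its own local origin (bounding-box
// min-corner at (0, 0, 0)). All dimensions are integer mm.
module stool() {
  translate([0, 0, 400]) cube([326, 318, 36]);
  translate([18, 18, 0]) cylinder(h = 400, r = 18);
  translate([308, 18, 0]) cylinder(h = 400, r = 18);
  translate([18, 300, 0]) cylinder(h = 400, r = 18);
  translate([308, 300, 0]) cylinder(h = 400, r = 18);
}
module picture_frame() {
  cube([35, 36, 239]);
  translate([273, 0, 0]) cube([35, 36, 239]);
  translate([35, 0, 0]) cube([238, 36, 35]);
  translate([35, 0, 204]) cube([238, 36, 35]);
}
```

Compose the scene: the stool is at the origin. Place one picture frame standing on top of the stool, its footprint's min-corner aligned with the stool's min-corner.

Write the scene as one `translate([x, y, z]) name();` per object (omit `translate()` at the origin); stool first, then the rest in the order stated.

stool();
translate([0, 0, 436]) picture_frame();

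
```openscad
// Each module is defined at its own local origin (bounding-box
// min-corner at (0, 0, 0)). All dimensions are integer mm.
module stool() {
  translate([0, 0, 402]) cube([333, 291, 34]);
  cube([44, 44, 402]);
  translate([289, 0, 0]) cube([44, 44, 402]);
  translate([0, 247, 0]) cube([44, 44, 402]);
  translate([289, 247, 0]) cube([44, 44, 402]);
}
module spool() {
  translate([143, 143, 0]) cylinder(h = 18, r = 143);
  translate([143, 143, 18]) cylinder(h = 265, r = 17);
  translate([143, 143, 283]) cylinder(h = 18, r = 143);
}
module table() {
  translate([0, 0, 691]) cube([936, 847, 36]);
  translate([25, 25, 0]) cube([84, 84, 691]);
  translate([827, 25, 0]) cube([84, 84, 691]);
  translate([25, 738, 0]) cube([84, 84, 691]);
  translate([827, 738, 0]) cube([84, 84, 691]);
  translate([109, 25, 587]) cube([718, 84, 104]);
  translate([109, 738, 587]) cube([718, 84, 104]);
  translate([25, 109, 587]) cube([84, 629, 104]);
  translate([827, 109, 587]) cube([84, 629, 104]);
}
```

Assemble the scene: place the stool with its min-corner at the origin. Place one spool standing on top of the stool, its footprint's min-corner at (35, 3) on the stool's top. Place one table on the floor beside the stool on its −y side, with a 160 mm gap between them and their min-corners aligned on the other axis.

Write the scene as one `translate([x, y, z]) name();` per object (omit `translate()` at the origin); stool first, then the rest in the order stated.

stool();
translate([35, 3, 436]) spool();
translate([0, -1007, 0]) table();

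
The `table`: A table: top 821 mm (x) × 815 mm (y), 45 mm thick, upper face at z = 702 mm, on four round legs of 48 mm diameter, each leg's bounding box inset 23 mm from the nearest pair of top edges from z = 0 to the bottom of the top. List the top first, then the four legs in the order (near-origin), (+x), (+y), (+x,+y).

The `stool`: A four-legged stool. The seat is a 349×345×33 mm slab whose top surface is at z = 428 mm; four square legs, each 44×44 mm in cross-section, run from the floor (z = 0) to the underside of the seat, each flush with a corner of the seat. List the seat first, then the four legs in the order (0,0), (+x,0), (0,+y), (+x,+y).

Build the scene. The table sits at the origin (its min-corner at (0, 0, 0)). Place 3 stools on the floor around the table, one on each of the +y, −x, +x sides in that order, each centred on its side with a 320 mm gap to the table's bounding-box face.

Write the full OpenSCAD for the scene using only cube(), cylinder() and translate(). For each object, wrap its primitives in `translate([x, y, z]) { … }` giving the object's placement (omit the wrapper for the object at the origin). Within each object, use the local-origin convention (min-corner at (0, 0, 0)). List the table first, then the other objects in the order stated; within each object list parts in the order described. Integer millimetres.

translate([0, 0, 657]) cube([821, 815, 45]);
translate([47, 47, 0]) cylinder(h = 657, r = 24);
translate([774, 47, 0]) cylinder(h = 657, r = 24);
translate([47, 768, 0]) cylinder(h = 657, r = 24);
translate([774, 768, 0]) cylinder(h = 657, r = 24);
translate([236, 1135, 0]) {
  translate([0, 0, 395]) cube([349, 345, 33]);
  cube([44, 44, 395]);
  translate([305, 0, 0]) cube([44, 44, 395]);
  translate([0, 301, 0]) cube([44, 44, 395]);
  translate([305, 301, 0]) cube([44, 44, 395]);
}
translate([-669, 235, 0]) {
  translate([0, 0, 395]) cube([349, 345, 33]);
  cube([44, 44, 395]);
  translate([305, 0, 0]) cube([44, 44, 395]);
  translate([0, 301, 0]) cube([44, 44, 395]);
  translate([305, 301, 0]) cube([44, 44, 395]);
}
translate([1141, 235, 0]) {
  translate([0, 0, 395]) cube([349, 345, 33]);
  cube([44, 44, 395]);
  translate([305, 0, 0]) cube([44, 44, 395]);
  translate([0, 301, 0]) cube([44, 44, 395]);
  translate([305, 301, 0]) cube([44, 44, 395]);
}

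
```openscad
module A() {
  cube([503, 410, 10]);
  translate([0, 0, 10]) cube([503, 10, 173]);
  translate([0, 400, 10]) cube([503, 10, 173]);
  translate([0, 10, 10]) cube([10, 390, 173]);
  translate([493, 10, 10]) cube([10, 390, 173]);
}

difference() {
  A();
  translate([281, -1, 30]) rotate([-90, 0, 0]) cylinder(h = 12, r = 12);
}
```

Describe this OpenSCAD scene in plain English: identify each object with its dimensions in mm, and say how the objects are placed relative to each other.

A is an open storage box with external size 503×410×183 mm and wall thickness 10 mm (the base is also 10 mm thick). The base covers the whole footprint; the four walls stand on the base, with the y-facing walls full-width and the x-facing walls fitting between their inner faces.

The open box has a circular hole of radius 12 mm through its front wall, centred at (x = 281, z = 30).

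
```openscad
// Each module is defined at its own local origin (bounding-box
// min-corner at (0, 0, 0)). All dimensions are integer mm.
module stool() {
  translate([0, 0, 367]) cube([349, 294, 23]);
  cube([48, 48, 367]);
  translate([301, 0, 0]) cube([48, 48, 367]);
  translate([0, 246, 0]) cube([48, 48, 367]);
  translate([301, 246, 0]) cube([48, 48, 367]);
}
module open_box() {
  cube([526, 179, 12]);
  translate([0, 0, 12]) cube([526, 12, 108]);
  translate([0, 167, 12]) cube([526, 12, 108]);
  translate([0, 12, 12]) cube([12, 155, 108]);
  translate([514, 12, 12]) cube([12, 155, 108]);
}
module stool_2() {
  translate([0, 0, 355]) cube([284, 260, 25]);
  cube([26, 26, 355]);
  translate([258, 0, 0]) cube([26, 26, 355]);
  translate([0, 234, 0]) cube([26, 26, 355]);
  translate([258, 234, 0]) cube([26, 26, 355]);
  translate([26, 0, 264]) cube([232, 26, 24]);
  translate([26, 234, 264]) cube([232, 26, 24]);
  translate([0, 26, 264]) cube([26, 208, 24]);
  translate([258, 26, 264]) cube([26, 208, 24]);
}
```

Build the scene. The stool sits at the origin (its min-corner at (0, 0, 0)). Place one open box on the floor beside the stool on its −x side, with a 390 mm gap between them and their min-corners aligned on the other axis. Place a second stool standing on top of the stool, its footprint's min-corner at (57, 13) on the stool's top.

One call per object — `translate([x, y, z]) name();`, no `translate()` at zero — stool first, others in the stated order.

stool();
translate([-916, 0, 0]) open_box();
translate([57, 13, 390]) stool_2();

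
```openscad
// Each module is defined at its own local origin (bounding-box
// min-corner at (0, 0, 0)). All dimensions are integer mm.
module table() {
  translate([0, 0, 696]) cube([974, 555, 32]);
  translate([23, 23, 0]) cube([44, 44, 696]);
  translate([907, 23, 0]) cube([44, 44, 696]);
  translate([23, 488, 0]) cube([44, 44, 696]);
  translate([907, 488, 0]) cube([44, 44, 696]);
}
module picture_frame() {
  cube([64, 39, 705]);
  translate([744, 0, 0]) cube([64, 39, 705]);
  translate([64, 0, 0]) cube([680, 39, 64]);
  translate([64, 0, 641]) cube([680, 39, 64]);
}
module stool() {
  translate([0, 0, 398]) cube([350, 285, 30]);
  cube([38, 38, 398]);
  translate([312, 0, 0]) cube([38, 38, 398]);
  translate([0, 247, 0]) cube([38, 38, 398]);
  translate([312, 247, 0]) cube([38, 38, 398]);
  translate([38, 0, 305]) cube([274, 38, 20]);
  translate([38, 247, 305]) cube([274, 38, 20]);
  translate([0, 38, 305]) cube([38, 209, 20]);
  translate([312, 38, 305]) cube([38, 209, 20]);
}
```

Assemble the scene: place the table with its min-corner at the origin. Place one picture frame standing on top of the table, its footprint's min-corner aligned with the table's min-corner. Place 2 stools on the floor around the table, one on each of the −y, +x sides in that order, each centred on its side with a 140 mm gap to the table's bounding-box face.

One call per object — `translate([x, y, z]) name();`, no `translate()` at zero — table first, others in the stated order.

table();
translate([0, 0, 728]) picture_frame();
translate([312, -425, 0]) stool();
translate([1114, 135, 0]) stool();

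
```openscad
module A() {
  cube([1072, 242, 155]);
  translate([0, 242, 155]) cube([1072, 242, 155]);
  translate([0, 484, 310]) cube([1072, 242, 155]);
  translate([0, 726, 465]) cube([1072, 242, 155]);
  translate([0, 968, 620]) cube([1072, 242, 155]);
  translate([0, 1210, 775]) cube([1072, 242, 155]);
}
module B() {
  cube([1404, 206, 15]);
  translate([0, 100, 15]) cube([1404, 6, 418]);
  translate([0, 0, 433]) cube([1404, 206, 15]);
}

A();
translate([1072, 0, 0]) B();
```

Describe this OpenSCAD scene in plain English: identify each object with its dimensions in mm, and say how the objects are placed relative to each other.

A is a straight staircase of 6 solid steps. Each step is 1072 mm wide (x), 242 mm deep (y, the going) and 155 mm tall (the rise). The first step rests on the floor; each subsequent step sits one going further in +y and one rise higher in +z, directly behind and above the previous step with no overlap.

B is an I-beam lying along x, 1404 mm long. Overall section height 448 mm. Two flanges 206 mm wide (y) and 15 mm thick, one on the floor and one at the top; a web 6 mm thick runs between them, centred on the flange width.

The I-beam is against the staircase's +x side, with their −y faces flush.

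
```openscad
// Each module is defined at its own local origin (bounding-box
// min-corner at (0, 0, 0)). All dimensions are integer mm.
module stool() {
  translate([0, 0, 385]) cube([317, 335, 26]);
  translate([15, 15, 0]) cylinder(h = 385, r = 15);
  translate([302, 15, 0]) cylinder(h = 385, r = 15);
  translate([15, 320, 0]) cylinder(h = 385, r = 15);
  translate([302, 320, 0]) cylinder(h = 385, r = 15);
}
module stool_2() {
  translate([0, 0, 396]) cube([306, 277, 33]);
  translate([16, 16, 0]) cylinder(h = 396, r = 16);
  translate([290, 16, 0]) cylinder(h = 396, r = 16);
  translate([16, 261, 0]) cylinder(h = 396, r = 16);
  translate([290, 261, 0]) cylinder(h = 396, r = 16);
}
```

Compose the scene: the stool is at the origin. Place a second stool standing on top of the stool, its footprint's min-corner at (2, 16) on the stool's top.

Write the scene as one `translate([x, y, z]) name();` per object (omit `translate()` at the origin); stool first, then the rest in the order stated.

stool();
translate([2, 16, 411]) stool_2();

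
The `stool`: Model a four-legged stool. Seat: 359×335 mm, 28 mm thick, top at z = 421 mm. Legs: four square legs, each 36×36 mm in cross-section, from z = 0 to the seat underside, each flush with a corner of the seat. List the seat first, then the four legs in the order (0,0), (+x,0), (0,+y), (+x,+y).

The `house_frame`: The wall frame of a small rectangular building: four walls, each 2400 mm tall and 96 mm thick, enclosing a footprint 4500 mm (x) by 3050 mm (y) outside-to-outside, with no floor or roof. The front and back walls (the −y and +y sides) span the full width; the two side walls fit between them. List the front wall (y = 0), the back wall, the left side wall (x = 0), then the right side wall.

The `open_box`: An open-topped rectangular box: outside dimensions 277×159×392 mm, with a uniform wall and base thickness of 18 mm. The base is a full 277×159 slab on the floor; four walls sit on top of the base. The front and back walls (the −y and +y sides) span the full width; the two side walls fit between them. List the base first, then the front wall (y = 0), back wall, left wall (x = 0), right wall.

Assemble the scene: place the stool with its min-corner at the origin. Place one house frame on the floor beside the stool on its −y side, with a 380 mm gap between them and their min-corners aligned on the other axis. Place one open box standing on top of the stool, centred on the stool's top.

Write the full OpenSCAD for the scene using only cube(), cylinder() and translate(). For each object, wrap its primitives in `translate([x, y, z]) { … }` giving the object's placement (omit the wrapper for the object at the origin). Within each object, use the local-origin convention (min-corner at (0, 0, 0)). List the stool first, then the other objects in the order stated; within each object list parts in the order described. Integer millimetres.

translate([0, 0, 393]) cube([359, 335, 28]);
cube([36, 36, 393]);
translate([323, 0, 0]) cube([36, 36, 393]);
translate([0, 299, 0]) cube([36, 36, 393]);
translate([323, 299, 0]) cube([36, 36, 393]);
translate([0, -3430, 0]) {
  cube([4500, 96, 2400]);
  translate([0, 2954, 0]) cube([4500, 96, 2400]);
  translate([0, 96, 0]) cube([96, 2858, 2400]);
  translate([4404, 96, 0]) cube([96, 2858, 2400]);
}
translate([41, 88, 421]) {
  cube([277, 159, 18]);
  translate([0, 0, 18]) cube([277, 18, 374]);
  translate([0, 141, 18]) cube([277, 18, 374]);
  translate([0, 18, 18]) cube([18, 123, 374]);
  translate([259, 18, 18]) cube([18, 123, 374]);
}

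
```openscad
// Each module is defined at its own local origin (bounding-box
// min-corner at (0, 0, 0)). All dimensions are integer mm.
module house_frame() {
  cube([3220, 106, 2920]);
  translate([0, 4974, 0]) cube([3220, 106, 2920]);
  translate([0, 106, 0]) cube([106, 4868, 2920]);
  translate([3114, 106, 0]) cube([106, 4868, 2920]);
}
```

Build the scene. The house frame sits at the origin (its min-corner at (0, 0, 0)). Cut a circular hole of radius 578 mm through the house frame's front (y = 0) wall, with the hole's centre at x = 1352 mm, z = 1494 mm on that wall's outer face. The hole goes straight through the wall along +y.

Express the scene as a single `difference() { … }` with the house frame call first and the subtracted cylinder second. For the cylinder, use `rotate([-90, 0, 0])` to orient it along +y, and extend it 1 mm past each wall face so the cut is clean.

difference() {
  house_frame();
  translate([1352, -1, 1494]) rotate([-90, 0, 0]) cylinder(h = 108, r = 578);
}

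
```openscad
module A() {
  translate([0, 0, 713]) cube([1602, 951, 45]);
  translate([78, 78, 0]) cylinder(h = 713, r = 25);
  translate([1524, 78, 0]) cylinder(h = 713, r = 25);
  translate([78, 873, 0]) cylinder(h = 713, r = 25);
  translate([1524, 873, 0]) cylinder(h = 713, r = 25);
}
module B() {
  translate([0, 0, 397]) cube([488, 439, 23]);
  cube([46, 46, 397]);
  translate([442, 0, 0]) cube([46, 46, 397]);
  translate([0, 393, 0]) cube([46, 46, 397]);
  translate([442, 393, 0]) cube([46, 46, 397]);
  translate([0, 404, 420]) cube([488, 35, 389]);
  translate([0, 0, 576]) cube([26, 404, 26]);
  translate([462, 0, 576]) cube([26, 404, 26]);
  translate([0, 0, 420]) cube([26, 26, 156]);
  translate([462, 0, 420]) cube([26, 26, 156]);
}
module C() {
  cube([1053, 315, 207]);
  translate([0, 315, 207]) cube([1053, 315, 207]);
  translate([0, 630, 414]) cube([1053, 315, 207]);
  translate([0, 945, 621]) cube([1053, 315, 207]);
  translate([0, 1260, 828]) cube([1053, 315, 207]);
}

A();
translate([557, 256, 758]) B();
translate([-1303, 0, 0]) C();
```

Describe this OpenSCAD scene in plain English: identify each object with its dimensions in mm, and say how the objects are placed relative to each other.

A is a rectangular dining table. The top is 1602×951×45 mm with its upper surface at z = 758 mm. It stands on four round legs of 50 mm diameter, each leg's bounding box inset 53 mm from the nearest pair of top edges, running from the floor to the underside of the top.

B is a chair. The seat is a 488×439×23 mm slab with its top at z = 420 mm, on four 46×46 mm corner legs (flush with the seat edges, standing on z = 0). A flat backrest 35 mm thick, 389 mm tall, spans the full seat width and rises from the seat top along its +y edge, rear face flush with the rear of the seat. Two armrests of 26×26 mm section run along each side from the seat's front edge to the front of the backrest, top faces 182 mm above the seat top and outer faces flush with the seat's x-edges; a 26×26 mm post under the front of each armrest stands on the seat at the front corner.

C is a straight staircase of 5 solid steps. Each step is 1053 mm wide (x), 315 mm deep (y, the going) and 207 mm tall (the rise). The first step rests on the floor; each subsequent step sits one going further in +y and one rise higher in +z, directly behind and above the previous step with no overlap.

The chair is on top of the table, centred. The staircase is on the floor beside the table on its −x side.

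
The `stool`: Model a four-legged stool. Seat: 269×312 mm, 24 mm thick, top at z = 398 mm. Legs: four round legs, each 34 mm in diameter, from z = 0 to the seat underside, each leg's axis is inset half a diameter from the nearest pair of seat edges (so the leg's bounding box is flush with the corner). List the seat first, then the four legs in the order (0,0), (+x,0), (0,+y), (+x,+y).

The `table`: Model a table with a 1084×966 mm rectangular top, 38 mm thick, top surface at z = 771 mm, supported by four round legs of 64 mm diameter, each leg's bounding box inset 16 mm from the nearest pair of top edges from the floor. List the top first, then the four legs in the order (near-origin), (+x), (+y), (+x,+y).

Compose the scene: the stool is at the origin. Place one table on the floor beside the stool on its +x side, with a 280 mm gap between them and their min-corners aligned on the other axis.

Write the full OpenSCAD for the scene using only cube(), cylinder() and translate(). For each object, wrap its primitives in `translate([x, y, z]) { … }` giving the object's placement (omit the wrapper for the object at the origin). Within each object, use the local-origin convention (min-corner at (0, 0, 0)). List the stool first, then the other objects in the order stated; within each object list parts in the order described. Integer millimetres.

translate([0, 0, 374]) cube([269, 312, 24]);
translate([17, 17, 0]) cylinder(h = 374, r = 17);
translate([252, 17, 0]) cylinder(h = 374, r = 17);
translate([17, 295, 0]) cylinder(h = 374, r = 17);
translate([252, 295, 0]) cylinder(h = 374, r = 17);
translate([549, 0, 0]) {
  translate([0, 0, 733]) cube([1084, 966, 38]);
  translate([48, 48, 0]) cylinder(h = 733, r = 32);
  translate([1036, 48, 0]) cylinder(h = 733, r = 32);
  translate([48, 918, 0]) cylinder(h = 733, r = 32);
  translate([1036, 918, 0]) cylinder(h = 733, r = 32);
}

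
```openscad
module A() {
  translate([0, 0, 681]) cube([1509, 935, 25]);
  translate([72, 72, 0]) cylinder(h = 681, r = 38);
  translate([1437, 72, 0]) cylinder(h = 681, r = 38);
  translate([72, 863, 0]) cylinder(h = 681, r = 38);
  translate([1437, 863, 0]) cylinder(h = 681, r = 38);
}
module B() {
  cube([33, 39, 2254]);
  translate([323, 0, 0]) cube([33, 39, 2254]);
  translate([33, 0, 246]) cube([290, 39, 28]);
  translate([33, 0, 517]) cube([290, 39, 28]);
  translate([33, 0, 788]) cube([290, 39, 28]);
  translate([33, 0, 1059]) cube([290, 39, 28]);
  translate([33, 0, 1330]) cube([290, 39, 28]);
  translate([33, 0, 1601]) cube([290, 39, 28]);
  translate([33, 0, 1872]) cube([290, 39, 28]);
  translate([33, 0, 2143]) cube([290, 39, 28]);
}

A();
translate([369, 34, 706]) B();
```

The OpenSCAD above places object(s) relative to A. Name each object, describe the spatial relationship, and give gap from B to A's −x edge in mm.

A is a table. B is a ladder. The ladder is on top of the table. The gap from the ladder to the table's −x edge is 369 mm.

The ladder's min-x is at 369; the table's min-x is 0; gap = 369 mm.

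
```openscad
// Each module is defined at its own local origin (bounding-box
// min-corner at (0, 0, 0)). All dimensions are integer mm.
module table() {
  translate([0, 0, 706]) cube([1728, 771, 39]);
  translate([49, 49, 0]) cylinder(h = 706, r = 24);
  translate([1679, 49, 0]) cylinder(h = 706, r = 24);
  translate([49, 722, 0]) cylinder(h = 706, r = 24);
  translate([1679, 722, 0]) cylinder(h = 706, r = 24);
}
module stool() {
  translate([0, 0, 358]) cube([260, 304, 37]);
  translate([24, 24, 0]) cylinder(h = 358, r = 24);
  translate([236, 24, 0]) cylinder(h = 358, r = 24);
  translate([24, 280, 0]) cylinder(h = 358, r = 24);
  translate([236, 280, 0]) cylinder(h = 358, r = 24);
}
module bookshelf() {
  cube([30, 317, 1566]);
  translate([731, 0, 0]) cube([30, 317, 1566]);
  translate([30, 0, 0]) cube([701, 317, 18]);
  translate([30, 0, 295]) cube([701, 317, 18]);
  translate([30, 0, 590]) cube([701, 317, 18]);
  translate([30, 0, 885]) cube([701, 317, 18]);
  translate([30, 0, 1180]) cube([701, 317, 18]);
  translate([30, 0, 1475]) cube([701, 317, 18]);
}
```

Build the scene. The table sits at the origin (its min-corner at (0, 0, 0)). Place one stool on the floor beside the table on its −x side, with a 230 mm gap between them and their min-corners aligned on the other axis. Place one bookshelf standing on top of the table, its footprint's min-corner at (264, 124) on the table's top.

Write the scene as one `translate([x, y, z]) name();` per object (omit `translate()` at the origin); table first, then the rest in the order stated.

table();
translate([-490, 0, 0]) stool();
translate([264, 124, 745]) bookshelf();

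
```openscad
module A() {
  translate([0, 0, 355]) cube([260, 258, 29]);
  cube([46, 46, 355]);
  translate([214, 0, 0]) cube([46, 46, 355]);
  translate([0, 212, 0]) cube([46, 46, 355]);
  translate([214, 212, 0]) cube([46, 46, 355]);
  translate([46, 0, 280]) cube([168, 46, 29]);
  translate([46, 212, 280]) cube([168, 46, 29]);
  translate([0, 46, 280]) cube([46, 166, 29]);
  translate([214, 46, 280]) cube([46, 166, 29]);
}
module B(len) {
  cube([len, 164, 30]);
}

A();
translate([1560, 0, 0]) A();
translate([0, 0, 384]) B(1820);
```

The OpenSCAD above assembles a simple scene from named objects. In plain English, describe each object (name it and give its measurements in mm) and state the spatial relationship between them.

A is a four-legged stool. The seat is a 260×258×29 mm slab whose top surface is at z = 384 mm; four square legs, each 46×46 mm in cross-section, run from the floor (z = 0) to the underside of the seat, each flush with a corner of the seat. Four stretchers, 46 mm wide and 29 mm tall, connect adjacent legs with their undersides at z = 280 mm, each running between the inner faces of the legs it joins and aligned with the legs' outer faces on the other axis.

B is a rectangular beam 1820 mm long (x), 164 mm deep (y), 30 mm thick (z).

The beam spans the tops of two stools placed 1300 mm apart, resting at z = 384 mm.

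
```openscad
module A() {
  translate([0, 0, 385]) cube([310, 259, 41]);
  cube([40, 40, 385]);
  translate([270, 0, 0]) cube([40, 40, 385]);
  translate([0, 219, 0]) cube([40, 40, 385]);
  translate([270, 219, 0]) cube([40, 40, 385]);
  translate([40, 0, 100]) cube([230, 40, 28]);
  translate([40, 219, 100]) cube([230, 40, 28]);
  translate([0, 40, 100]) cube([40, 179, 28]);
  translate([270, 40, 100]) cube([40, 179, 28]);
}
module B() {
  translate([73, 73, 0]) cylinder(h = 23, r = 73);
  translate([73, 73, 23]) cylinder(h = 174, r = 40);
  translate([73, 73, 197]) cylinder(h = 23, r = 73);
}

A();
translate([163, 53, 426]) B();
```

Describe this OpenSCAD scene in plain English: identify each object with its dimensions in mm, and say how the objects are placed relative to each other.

A is a simple wooden stool: a rectangular seat 310 mm (x) by 259 mm (y), 41 mm thick, top face at z = 426 mm, on four square legs, each 40×40 mm in cross-section. The legs rest on z = 0, each flush with a corner of the seat. Four stretchers, 40 mm wide and 28 mm tall, connect adjacent legs with their undersides at z = 100 mm, each running between the inner faces of the legs it joins and aligned with the legs' outer faces on the other axis.

B is a spool: two coaxial disc flanges of radius 73 mm and thickness 23 mm, joined by a core cylinder of radius 40 mm and height 174 mm. The lower flange rests on z = 0 and the three cylinders share a vertical axis.

The spool is on top of the stool.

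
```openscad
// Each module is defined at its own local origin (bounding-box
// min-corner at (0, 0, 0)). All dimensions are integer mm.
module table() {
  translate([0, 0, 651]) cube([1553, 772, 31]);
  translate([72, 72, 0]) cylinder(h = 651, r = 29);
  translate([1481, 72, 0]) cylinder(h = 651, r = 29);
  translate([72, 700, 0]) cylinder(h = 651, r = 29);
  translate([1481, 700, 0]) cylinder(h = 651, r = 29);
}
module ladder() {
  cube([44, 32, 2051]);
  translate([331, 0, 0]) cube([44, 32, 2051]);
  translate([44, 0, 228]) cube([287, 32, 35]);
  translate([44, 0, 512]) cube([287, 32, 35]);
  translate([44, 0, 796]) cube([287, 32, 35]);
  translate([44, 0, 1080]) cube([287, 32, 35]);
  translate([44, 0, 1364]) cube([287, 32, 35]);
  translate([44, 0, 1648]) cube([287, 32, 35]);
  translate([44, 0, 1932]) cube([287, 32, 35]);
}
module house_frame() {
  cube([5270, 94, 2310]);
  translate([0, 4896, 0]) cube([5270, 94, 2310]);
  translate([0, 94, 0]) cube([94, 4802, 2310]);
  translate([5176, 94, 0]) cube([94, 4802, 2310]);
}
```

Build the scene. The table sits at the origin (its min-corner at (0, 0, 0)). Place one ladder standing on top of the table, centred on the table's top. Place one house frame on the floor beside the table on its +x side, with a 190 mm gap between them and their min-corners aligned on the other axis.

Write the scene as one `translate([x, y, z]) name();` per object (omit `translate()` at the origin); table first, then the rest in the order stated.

table();
translate([589, 370, 682]) ladder();
translate([1743, 0, 0]) house_frame();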